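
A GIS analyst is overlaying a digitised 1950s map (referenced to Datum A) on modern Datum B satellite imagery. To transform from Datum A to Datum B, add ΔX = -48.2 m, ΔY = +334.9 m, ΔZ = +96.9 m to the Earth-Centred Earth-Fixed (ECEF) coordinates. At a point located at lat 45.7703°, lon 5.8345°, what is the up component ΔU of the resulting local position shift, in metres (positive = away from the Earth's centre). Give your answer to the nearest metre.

ΔU = 60 m

The local up (radial) axis is (cos φ cos λ, cos φ sin λ, sin φ), giving ΔU = -33.447 + 23.747 + 69.434 = 59.73 m.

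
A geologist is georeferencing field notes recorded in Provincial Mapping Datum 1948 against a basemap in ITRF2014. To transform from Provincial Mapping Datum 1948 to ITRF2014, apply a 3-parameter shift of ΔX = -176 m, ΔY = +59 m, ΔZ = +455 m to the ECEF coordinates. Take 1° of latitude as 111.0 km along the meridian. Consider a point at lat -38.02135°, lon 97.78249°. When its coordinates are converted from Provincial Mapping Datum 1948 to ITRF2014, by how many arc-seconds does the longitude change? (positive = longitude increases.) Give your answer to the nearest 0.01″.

sin φ = -0.615955, cos φ = 0.787781, sin λ = 0.990789, cos λ = -0.135413.
East component: ΔE = −sin λ·ΔX + cos λ·ΔY = −(0.990789)(-176) + (-0.135413)(59) = 166.39 m.
1° of latitude spans 111000 m; at latitude φ, 1° of longitude spans that × cos φ = 87443.7 m, so Δλ = 166.39 / 87443.7 × 3600 = 6.850″.

Δλ = 6.85″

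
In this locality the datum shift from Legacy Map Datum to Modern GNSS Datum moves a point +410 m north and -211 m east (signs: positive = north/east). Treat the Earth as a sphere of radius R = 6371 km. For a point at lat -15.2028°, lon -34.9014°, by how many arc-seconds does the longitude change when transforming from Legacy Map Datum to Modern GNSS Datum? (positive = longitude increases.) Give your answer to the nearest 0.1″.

At latitude -15.2028°, cos φ = 0.965004.
One radian of longitude at latitude φ spans R cos φ, so Δλ = ΔE / (R cos φ) = -211.0 / (6371000 × 0.965004) = -3.4320e-05 rad = -7.079″.

Δλ = -7.1″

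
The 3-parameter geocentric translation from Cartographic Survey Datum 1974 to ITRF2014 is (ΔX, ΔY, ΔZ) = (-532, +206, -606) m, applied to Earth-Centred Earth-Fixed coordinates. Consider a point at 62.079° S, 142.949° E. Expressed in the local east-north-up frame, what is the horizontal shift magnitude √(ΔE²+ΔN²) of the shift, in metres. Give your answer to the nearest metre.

The local east axis at (φ, λ) is (−sin λ, cos λ, 0), so ΔE = −sin(142.949°)·(-532) + cos(142.949°)·206 = 156.14 m.
The local north axis is (−sin φ cos λ, −sin φ sin λ, cos φ), giving ΔN = 375.164 + 109.672 − 283.762 = 201.07 m.
Horizontal magnitude = √(ΔE² + ΔN²) = √(156.14² + 201.07²) = 254.58 m.

255 m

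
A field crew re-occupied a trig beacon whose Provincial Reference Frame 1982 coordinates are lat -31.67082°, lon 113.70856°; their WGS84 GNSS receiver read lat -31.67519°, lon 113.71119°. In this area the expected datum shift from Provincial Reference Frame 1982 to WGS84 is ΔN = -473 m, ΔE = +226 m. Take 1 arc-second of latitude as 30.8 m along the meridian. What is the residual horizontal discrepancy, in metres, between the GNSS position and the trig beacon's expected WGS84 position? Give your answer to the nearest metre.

Observed coordinate differences: Δφ = -0.00437°, Δλ = +0.00263°.
Converting to metres (1° lat = 110880 m, cos φ = 0.851079): observed ΔN = -484.5 m, observed ΔE = 248.2 m.
Subtracting the expected shift leaves a residual of -484.5 − (-473) = -11.5 m north and 248.2 − (226) = 22.2 m east.
Residual distance = √((-11.5)² + 22.2²) = 25.0 m.

25 m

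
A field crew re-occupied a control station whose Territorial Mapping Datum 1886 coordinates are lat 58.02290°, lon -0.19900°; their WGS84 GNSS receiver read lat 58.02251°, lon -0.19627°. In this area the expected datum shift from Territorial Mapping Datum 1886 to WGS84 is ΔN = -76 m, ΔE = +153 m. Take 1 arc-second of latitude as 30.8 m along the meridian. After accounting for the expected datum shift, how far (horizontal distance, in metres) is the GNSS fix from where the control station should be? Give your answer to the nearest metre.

Observed coordinate differences: Δφ = -0.00039°, Δλ = +0.00273°.
Converting to metres (1° lat = 110880 m, cos φ = 0.529580): observed ΔN = -43.2 m, observed ΔE = 160.3 m.
Subtracting the expected shift leaves a residual of -43.2 − (-76) = 32.8 m north and 160.3 − (153) = 7.3 m east.
Residual distance = √(32.8² + 7.3²) = 33.6 m.

34 m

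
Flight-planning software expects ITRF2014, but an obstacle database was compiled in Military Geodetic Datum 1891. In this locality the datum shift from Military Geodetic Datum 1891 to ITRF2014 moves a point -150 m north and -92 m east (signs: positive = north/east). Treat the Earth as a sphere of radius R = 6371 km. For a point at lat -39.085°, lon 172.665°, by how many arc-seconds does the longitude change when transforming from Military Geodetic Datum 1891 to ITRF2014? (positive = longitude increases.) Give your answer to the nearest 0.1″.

At latitude -39.085°, cos φ = 0.776211.
One radian of longitude at latitude φ spans R cos φ, so Δλ = ΔE / (R cos φ) = -92.0 / (6371000 × 0.776211) = -1.8604e-05 rad = -3.837″.

Δλ = -3.8″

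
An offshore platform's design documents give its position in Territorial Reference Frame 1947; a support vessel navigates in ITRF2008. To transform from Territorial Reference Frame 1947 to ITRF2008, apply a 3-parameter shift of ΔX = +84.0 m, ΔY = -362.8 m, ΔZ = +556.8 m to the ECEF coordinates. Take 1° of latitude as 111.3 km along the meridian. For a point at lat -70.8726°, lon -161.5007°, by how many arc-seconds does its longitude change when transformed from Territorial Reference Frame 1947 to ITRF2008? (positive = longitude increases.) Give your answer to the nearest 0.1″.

Δλ = 36.6″

sin φ = -0.944792, cos φ = 0.327670, sin λ = -0.317293, cos λ = -0.948328.
East component: ΔE = −sin λ·ΔX + cos λ·ΔY = −(-0.317293)(84.0) + (-0.948328)(-362.8) = 370.71 m.
1° of latitude spans 111300 m; at latitude φ, 1° of longitude spans that × cos φ = 36469.6 m, so Δλ = 370.71 / 36469.6 × 3600 = 36.593″.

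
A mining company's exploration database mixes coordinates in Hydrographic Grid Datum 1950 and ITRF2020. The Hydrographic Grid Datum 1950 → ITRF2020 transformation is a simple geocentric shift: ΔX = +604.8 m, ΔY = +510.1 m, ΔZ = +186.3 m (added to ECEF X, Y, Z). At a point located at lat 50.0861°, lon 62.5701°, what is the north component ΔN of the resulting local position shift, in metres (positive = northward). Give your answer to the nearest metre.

The local north axis is (−sin φ cos λ, −sin φ sin λ, cos φ), giving ΔN = -213.696 − 347.265 + 119.537 = -441.42 m.

ΔN = -441 m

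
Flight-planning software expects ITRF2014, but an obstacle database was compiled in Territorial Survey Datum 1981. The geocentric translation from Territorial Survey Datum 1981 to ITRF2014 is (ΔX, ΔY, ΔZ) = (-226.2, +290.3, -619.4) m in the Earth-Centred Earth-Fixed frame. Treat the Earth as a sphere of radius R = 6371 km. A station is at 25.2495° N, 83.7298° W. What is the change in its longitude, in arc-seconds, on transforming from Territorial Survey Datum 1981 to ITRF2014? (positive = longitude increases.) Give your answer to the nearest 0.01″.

Δλ = -6.91″

sin φ = 0.426561, cos φ = 0.904459, sin λ = -0.994018, cos λ = 0.109217.
East component: ΔE = −sin λ·ΔX + cos λ·ΔY = −(-0.994018)(-226.2) + (0.109217)(290.3) = -193.14 m.
1° of latitude spans πR/180 = 111195 m; at latitude φ, 1° of longitude spans that × cos φ = 100571.2 m, so Δλ = -193.14 / 100571.2 × 3600 = -6.914″.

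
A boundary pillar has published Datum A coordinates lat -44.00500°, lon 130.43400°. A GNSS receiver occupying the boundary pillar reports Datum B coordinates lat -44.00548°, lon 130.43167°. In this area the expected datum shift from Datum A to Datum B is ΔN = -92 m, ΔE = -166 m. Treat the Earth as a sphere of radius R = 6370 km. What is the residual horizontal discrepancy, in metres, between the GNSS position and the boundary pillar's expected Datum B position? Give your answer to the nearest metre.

44 m

Observed coordinate differences: Δφ = -0.00048°, Δλ = -0.00233°.
Converting to metres (1° lat = 111177 m, cos φ = 0.719279): observed ΔN = -53.4 m, observed ΔE = -186.3 m.
Subtracting the expected shift leaves a residual of -53.4 − (-92) = 38.6 m north and -186.3 − (-166) = -20.3 m east.
Residual distance = √(38.6² + (-20.3)²) = 43.7 m.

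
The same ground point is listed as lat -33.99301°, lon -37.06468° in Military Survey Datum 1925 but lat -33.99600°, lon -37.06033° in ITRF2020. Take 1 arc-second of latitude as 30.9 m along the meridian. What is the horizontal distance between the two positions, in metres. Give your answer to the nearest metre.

521 m

Δφ = -33.99600° − -33.99301° = -0.00299°; Δλ = -37.06033° − -37.06468° = +0.00435°.
1° of latitude = 3600 × 30.90 = 111240 m.
ΔN = Δφ × 111240 = -332.6 m; ΔE = Δλ × 111240 × cos(-33.99301°) = +0.00435 × 111240 × 0.829106 = 401.2 m.
Distance = √(ΔE² + ΔN²) = √(401.2² + (-332.6)²) = 521.1 m.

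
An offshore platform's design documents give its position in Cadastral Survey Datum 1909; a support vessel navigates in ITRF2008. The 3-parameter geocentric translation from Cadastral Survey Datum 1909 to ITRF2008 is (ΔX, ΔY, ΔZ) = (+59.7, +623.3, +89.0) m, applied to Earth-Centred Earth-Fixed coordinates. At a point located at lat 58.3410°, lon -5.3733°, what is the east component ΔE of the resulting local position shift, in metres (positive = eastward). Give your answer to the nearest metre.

The local east axis at (φ, λ) is (−sin λ, cos λ, 0), so ΔE = −sin(-5.3733°)·59.7 + cos(-5.3733°)·623.3 = 626.15 m.

ΔE = 626 m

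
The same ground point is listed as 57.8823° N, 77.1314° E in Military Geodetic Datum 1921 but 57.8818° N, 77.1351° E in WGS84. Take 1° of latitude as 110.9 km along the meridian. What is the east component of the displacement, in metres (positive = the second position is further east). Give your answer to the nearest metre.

ΔE = 218 m

Δφ = 57.8818° − 57.8823° = -0.0005°; Δλ = 77.1351° − 77.1314° = +0.0037°.
ΔN = Δφ × 110900 = -55.5 m; ΔE = Δλ × 110900 × cos(57.8823°) = +0.0037 × 110900 × 0.531660 = 218.2 m.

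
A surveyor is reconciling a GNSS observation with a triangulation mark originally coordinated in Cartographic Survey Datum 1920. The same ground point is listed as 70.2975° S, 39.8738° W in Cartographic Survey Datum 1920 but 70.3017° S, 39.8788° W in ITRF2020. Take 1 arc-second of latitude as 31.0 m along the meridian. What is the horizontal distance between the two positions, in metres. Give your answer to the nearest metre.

505 m

Δφ = -70.3017° − -70.2975° = -0.0042°; Δλ = -39.8788° − -39.8738° = -0.0050°.
1° of latitude = 3600 × 31.00 = 111600 m.
ΔN = Δφ × 111600 = -468.7 m; ΔE = Δλ × 111600 × cos(-70.2975°) = -0.0050 × 111600 × 0.337136 = -188.1 m.
Distance = √(ΔE² + ΔN²) = √((-188.1)² + (-468.7)²) = 505.1 m.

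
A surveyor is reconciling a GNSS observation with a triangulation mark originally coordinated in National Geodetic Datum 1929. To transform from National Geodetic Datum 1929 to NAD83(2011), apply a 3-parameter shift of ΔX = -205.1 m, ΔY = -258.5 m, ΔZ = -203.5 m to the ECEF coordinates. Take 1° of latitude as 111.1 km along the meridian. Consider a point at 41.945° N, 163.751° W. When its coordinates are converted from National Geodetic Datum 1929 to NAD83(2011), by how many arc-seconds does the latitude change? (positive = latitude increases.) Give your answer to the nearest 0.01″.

sin φ = 0.668417, cos φ = 0.743787, sin λ = -0.279812, cos λ = -0.960055.
North component: ΔN = −sin φ cos λ·ΔX − sin φ sin λ·ΔY + cos φ·ΔZ = −(0.668417)(-0.960055)(-205.1) − (0.668417)(-0.279812)(-258.5) + (0.743787)(-203.5) = -331.32 m.
1° of latitude spans 111100 m, so Δφ = -331.32 / 111100 × 3600 = -10.736″.

Δφ = -10.74″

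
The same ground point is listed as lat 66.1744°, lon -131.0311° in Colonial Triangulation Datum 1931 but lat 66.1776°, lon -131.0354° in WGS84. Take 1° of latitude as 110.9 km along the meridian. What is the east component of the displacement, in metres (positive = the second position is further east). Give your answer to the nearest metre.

Δφ = 66.1776° − 66.1744° = +0.0032°; Δλ = -131.0354° − -131.0311° = -0.0043°.
ΔN = Δφ × 110900 = 354.9 m; ΔE = Δλ × 110900 × cos(66.1744°) = -0.0043 × 110900 × 0.403954 = -192.6 m.

ΔE = -193 m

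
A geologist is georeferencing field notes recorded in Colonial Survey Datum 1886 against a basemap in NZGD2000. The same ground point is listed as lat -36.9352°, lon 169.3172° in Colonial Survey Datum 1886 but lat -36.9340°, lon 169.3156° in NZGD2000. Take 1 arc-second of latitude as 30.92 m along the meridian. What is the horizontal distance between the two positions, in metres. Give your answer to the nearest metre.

195 m

Δφ = -36.9340° − -36.9352° = +0.0012°; Δλ = 169.3156° − 169.3172° = -0.0016°.
1° of latitude = 3600 × 30.92 = 111312 m.
ΔN = Δφ × 111312 = 133.6 m; ΔE = Δλ × 111312 × cos(-36.9352°) = -0.0016 × 111312 × 0.799316 = -142.4 m.
Distance = √(ΔE² + ΔN²) = √((-142.4)² + 133.6²) = 195.2 m.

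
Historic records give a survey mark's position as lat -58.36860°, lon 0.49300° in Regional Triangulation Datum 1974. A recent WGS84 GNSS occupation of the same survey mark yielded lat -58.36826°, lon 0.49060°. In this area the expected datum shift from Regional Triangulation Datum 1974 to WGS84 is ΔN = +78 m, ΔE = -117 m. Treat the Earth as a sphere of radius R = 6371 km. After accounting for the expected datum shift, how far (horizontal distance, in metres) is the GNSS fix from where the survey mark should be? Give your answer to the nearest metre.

46 m

Observed coordinate differences: Δφ = +0.00034°, Δλ = -0.00240°.
Converting to metres (1° lat = 111195 m, cos φ = 0.524453): observed ΔN = 37.8 m, observed ΔE = -140.0 m.
Subtracting the expected shift leaves a residual of 37.8 − (78) = -40.2 m north and -140.0 − (-117) = -23.0 m east.
Residual distance = √((-40.2)² + (-23.0)²) = 46.3 m.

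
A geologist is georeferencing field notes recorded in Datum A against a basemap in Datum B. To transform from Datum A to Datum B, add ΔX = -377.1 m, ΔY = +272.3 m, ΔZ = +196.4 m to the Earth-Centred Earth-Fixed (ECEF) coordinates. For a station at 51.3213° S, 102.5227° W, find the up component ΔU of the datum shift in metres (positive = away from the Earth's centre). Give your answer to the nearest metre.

The local up (radial) axis is (cos φ cos λ, cos φ sin λ, sin φ), giving ΔU = 51.099 − 166.126 − 153.322 = -268.35 m.

ΔU = -268 m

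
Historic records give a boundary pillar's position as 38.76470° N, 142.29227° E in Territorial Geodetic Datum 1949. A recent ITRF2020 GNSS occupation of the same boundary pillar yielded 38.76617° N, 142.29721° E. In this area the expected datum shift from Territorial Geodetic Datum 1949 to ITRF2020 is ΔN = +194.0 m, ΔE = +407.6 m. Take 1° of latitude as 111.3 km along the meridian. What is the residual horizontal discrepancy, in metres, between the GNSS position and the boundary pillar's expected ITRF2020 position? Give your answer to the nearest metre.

Observed coordinate differences: Δφ = +0.00147°, Δλ = +0.00494°.
Converting to metres (1° lat = 111300 m, cos φ = 0.779724): observed ΔN = 163.6 m, observed ΔE = 428.7 m.
Subtracting the expected shift leaves a residual of 163.6 − (194.0) = -30.4 m north and 428.7 − (407.6) = 21.1 m east.
Residual distance = √((-30.4)² + 21.1²) = 37.0 m.

37 m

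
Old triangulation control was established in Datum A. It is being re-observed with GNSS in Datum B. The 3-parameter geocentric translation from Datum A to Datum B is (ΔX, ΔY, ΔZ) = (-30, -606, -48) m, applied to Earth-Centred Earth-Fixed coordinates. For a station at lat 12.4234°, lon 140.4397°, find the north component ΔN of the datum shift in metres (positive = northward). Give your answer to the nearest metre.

At φ = 12.4234°, λ = 140.4397°: sin φ = 0.215134, cos φ = 0.976584, sin λ = 0.636890, cos λ = -0.770955.
ΔN = −sin φ cos λ·ΔX − sin φ sin λ·ΔY + cos φ·ΔZ = −(0.215134)(-0.770955)(-30) − (0.215134)(0.636890)(-606) + (0.976584)(-48) = 31.18 m.

ΔN = 31 m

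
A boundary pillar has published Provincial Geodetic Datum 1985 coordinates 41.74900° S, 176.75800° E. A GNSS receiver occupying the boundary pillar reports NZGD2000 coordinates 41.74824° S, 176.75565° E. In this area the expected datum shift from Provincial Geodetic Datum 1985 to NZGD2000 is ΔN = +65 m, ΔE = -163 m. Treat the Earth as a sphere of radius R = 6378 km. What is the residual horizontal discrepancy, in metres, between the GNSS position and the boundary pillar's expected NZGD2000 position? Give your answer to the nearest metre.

38 m

Observed coordinate differences: Δφ = +0.00076°, Δλ = -0.00235°.
Converting to metres (1° lat = 111317 m, cos φ = 0.746069): observed ΔN = 84.6 m, observed ΔE = -195.2 m.
Subtracting the expected shift leaves a residual of 84.6 − (65) = 19.6 m north and -195.2 − (-163) = -32.2 m east.
Residual distance = √(19.6² + (-32.2)²) = 37.7 m.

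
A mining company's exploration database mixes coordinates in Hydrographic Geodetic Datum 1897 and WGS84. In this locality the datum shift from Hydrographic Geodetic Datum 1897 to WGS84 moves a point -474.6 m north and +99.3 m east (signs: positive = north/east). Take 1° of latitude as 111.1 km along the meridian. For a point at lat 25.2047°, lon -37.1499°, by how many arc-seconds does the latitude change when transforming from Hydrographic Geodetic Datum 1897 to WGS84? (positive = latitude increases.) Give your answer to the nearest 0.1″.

Δφ = -15.4″

1° of latitude = 111.1 km, so Δφ = -474.6 / 111100 = -0.0042718° = -15.379″.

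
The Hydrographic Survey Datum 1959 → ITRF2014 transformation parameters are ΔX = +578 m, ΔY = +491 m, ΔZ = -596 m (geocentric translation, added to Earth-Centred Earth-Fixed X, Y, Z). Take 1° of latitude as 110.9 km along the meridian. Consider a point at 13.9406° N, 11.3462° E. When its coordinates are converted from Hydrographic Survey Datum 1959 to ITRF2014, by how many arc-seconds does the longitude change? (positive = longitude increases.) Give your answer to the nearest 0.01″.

sin φ = 0.240916, cos φ = 0.970546, sin λ = 0.196737, cos λ = 0.980456.
East component: ΔE = −sin λ·ΔX + cos λ·ΔY = −(0.196737)(578) + (0.980456)(491) = 367.69 m.
1° of latitude spans 110900 m; at latitude φ, 1° of longitude spans that × cos φ = 107633.6 m, so Δλ = 367.69 / 107633.6 × 3600 = 12.298″.

Δλ = 12.30″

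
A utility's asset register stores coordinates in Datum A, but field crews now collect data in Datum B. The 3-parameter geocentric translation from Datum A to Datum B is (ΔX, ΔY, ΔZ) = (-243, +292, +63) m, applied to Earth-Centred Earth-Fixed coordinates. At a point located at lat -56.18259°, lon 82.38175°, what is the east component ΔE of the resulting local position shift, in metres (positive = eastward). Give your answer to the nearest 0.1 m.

The local east axis at (φ, λ) is (−sin λ, cos λ, 0), so ΔE = −sin(82.38175°)·(-243) + cos(82.38175°)·292 = 279.57 m.

ΔE = 279.6 m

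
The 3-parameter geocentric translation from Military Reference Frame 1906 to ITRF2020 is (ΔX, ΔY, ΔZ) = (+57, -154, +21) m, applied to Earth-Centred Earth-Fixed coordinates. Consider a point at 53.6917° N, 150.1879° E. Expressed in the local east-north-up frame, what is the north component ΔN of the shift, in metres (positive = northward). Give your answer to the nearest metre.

ΔN = 114 m

The local north axis is (−sin φ cos λ, −sin φ sin λ, cos φ), giving ΔN = 39.854 + 61.697 + 12.435 = 113.99 m.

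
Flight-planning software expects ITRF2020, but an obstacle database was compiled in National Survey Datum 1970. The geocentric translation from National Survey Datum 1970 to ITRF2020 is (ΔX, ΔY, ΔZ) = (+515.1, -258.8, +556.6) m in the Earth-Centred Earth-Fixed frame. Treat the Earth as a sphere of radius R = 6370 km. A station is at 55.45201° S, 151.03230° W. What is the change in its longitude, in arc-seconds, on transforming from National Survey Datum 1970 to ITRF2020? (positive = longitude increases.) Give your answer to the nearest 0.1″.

Δλ = 27.2″

sin φ = -0.823651, cos φ = 0.567096, sin λ = -0.484316, cos λ = -0.874893.
East component: ΔE = −sin λ·ΔX + cos λ·ΔY = −(-0.484316)(515.1) + (-0.874893)(-258.8) = 475.89 m.
1° of latitude spans πR/180 = 111177 m; at latitude φ, 1° of longitude spans that × cos φ = 63048.3 m, so Δλ = 475.89 / 63048.3 × 3600 = 27.173″.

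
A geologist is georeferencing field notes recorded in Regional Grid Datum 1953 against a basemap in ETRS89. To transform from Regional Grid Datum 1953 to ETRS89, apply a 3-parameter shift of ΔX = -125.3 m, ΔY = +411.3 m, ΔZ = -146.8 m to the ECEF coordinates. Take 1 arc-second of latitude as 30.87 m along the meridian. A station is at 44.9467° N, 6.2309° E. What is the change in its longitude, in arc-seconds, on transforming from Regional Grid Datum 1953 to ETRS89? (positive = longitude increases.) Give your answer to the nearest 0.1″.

sin φ = 0.706449, cos φ = 0.707764, sin λ = 0.108535, cos λ = 0.994093.
East component: ΔE = −sin λ·ΔX + cos λ·ΔY = −(0.108535)(-125.3) + (0.994093)(411.3) = 422.47 m.
1° of latitude spans 3600 × 30.87 = 111132 m; at latitude φ, 1° of longitude spans that × cos φ = 78655.3 m, so Δλ = 422.47 / 78655.3 × 3600 = 19.336″.

Δλ = 19.3″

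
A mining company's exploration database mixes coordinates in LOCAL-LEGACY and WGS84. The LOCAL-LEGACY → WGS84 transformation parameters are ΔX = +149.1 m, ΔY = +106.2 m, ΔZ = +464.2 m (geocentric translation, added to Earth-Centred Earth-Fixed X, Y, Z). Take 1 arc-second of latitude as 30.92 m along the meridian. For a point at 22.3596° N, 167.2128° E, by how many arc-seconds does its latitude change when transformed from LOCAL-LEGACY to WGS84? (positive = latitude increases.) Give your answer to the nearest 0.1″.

Δφ = 15.4″

sin φ = 0.380418, cos φ = 0.924815, sin λ = 0.221331, cos λ = -0.975199.
North component: ΔN = −sin φ cos λ·ΔX − sin φ sin λ·ΔY + cos φ·ΔZ = −(0.380418)(-0.975199)(149.1) − (0.380418)(0.221331)(106.2) + (0.924815)(464.2) = 475.67 m.
1° of latitude spans 3600 × 30.92 = 111312 m, so Δφ = 475.67 / 111312 × 3600 = 15.384″.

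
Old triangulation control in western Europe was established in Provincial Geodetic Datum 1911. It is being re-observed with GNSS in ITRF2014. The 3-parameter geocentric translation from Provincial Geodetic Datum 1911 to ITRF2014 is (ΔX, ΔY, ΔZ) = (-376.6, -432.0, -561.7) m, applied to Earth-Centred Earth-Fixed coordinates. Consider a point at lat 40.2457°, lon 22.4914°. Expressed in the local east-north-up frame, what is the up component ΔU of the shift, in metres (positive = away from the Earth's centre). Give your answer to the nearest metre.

At φ = 40.2457°, λ = 22.4914°: sin φ = 0.646067, cos φ = 0.763281, sin λ = 0.382545, cos λ = 0.923937.
ΔU = cos φ cos λ·ΔX + cos φ sin λ·ΔY + sin φ·ΔZ = (0.763281)(0.923937)(-376.6) + (0.763281)(0.382545)(-432.0) + (0.646067)(-561.7) = -754.62 m.

ΔU = -755 m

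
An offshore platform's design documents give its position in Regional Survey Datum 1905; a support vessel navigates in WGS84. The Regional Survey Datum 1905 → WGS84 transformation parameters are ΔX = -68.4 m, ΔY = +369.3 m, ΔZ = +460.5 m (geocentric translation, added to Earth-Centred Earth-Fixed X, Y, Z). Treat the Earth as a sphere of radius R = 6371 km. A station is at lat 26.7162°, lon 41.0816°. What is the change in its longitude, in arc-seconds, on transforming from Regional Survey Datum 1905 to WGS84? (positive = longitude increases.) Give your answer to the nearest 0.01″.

Δλ = 11.72″

sin φ = 0.449572, cos φ = 0.893244, sin λ = 0.657133, cos λ = 0.753774.
East component: ΔE = −sin λ·ΔX + cos λ·ΔY = −(0.657133)(-68.4) + (0.753774)(369.3) = 323.32 m.
1° of latitude spans πR/180 = 111195 m; at latitude φ, 1° of longitude spans that × cos φ = 99324.2 m, so Δλ = 323.32 / 99324.2 × 3600 = 11.719″.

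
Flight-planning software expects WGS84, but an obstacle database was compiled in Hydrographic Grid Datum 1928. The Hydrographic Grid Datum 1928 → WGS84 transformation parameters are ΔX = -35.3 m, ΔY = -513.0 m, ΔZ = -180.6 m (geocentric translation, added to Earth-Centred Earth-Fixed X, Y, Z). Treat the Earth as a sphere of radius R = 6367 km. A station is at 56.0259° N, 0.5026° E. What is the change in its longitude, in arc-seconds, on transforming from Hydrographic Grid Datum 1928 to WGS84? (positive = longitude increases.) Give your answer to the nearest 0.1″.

Δλ = -29.7″

sin φ = 0.829290, cos φ = 0.558818, sin λ = 0.008772, cos λ = 0.999962.
East component: ΔE = −sin λ·ΔX + cos λ·ΔY = −(0.008772)(-35.3) + (0.999962)(-513.0) = -512.67 m.
1° of latitude spans πR/180 = 111125 m; at latitude φ, 1° of longitude spans that × cos φ = 62098.7 m, so Δλ = -512.67 / 62098.7 × 3600 = -29.721″.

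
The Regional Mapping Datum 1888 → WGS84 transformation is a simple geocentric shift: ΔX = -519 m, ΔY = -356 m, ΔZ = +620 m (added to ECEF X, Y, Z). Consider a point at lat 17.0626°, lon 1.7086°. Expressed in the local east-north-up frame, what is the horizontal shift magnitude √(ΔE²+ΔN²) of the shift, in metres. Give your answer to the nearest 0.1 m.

The local east axis at (φ, λ) is (−sin λ, cos λ, 0), so ΔE = −sin(1.7086°)·(-519) + cos(1.7086°)·(-356) = -340.37 m.
The local north axis is (−sin φ cos λ, −sin φ sin λ, cos φ), giving ΔN = 152.215 + 3.114 + 592.711 = 748.04 m.
Horizontal magnitude = √(ΔE² + ΔN²) = √((-340.37)² + 748.04²) = 821.84 m.

821.8 m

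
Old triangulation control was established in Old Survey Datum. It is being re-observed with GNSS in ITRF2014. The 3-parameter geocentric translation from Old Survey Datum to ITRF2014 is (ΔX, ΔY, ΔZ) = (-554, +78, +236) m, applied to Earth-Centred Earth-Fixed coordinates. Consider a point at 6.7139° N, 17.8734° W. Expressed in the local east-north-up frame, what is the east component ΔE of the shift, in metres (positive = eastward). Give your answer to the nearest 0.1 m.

ΔE = -95.8 m

At φ = 6.7139°, λ = -17.8734°: sin φ = 0.116912, cos φ = 0.993142, sin λ = -0.306915, cos λ = 0.951737.
ΔE = −sin λ·ΔX + cos λ·ΔY = −(-0.306915)·(-554) + (0.951737)·(78) = -95.80 m.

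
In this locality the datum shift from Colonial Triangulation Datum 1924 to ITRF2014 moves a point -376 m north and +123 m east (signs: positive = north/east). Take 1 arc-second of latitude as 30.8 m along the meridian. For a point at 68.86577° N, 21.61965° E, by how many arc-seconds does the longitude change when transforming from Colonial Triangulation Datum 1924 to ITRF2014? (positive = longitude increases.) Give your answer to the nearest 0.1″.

At latitude 68.86577°, cos φ = 0.360554.
1″ of longitude at this latitude = 30.80 × cos φ = 11.1051 m, so Δλ = 123.0 / 11.1051 = 11.076″.

Δλ = 11.1″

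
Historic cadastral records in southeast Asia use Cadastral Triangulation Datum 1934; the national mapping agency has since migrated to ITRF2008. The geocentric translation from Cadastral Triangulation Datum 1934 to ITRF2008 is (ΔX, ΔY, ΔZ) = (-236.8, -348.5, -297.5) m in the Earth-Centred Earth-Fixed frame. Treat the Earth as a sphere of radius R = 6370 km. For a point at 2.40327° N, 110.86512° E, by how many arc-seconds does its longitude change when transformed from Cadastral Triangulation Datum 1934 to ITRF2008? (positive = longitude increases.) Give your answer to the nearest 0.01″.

sin φ = 0.041933, cos φ = 0.999120, sin λ = 0.934421, cos λ = -0.356169.
East component: ΔE = −sin λ·ΔX + cos λ·ΔY = −(0.934421)(-236.8) + (-0.356169)(-348.5) = 345.40 m.
1° of latitude spans πR/180 = 111177 m; at latitude φ, 1° of longitude spans that × cos φ = 111079.7 m, so Δλ = 345.40 / 111079.7 × 3600 = 11.194″.

Δλ = 11.19″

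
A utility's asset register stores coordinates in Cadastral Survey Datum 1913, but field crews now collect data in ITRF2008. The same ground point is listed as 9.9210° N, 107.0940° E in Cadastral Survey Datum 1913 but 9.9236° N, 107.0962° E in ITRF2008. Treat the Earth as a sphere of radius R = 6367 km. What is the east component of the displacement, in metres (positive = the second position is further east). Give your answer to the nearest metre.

ΔE = 241 m

Δφ = 9.9236° − 9.9210° = +0.0026°; Δλ = 107.0962° − 107.0940° = +0.0022°.
1° along a meridian = πR/180 = 111125 m.
ΔN = Δφ × 111125 = 288.9 m; ΔE = Δλ × 111125 × cos(9.9210°) = +0.0022 × 111125 × 0.985046 = 240.8 m.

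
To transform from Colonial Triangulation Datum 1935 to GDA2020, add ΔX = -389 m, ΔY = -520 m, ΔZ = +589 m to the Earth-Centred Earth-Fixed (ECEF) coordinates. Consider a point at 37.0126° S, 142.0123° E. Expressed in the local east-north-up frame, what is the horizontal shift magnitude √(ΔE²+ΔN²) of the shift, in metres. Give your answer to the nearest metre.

The local east axis at (φ, λ) is (−sin λ, cos λ, 0), so ΔE = −sin(142.0123°)·(-389) + cos(142.0123°)·(-520) = 649.26 m.
The local north axis is (−sin φ cos λ, −sin φ sin λ, cos φ), giving ΔN = 184.563 − 192.671 + 470.318 = 462.21 m.
Horizontal magnitude = √(ΔE² + ΔN²) = √(649.26² + 462.21²) = 796.98 m.

797 m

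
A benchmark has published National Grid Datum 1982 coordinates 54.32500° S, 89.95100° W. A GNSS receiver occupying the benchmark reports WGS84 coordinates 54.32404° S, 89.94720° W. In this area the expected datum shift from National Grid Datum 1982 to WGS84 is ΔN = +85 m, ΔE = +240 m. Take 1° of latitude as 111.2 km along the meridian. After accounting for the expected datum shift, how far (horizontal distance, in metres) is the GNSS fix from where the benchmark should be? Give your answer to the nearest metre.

Observed coordinate differences: Δφ = +0.00096°, Δλ = +0.00380°.
Converting to metres (1° lat = 111200 m, cos φ = 0.583187): observed ΔN = 106.8 m, observed ΔE = 246.4 m.
Subtracting the expected shift leaves a residual of 106.8 − (85) = 21.8 m north and 246.4 − (240) = 6.4 m east.
Residual distance = √(21.8² + 6.4²) = 22.7 m.

23 m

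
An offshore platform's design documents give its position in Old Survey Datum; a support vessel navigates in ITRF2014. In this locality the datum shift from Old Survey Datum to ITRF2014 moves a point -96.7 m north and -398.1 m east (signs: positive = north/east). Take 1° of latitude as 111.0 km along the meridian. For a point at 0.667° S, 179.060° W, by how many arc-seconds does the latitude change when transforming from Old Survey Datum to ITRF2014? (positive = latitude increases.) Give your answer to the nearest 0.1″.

Δφ = -3.1″

1° of latitude = 111.0 km, so Δφ = -96.7 / 111000 = -0.0008712° = -3.136″.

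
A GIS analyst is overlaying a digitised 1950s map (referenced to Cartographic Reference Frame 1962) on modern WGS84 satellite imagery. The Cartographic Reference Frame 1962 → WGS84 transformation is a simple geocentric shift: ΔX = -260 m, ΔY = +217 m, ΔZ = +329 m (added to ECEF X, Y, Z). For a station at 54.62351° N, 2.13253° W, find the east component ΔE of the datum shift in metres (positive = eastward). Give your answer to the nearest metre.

At φ = 54.62351°, λ = -2.13253°: sin φ = 0.815365, cos φ = 0.578947, sin λ = -0.037211, cos λ = 0.999307.
ΔE = −sin λ·ΔX + cos λ·ΔY = −(-0.037211)·(-260) + (0.999307)·(217) = 207.17 m.

ΔE = 207 m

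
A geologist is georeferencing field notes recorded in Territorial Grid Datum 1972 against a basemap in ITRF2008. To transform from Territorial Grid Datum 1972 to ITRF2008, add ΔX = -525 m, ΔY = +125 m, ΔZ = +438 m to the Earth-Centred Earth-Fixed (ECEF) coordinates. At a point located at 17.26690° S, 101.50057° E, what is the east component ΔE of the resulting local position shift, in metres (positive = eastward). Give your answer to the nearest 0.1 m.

The local east axis at (φ, λ) is (−sin λ, cos λ, 0), so ΔE = −sin(101.50057°)·(-525) + cos(101.50057°)·125 = 489.54 m.

ΔE = 489.5 m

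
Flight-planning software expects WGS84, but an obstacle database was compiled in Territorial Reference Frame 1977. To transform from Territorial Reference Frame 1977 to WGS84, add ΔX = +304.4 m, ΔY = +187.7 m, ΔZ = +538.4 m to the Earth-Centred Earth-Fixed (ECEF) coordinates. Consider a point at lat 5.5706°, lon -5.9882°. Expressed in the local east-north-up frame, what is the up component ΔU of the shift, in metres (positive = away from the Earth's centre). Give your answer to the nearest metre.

The local up (radial) axis is (cos φ cos λ, cos φ sin λ, sin φ), giving ΔU = 301.309 − 19.489 + 52.264 = 334.08 m.

ΔU = 334 m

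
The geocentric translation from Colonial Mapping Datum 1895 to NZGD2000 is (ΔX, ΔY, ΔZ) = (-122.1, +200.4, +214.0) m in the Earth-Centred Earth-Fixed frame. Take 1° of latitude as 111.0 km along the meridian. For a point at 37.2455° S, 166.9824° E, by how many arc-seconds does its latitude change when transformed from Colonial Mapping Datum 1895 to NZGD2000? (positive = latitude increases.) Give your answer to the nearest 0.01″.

sin φ = -0.605231, cos φ = 0.796050, sin λ = 0.225250, cos λ = -0.974301.
North component: ΔN = −sin φ cos λ·ΔX − sin φ sin λ·ΔY + cos φ·ΔZ = −(-0.605231)(-0.974301)(-122.1) − (-0.605231)(0.225250)(200.4) + (0.796050)(214.0) = 269.67 m.
1° of latitude spans 111000 m, so Δφ = 269.67 / 111000 × 3600 = 8.746″.

Δφ = 8.75″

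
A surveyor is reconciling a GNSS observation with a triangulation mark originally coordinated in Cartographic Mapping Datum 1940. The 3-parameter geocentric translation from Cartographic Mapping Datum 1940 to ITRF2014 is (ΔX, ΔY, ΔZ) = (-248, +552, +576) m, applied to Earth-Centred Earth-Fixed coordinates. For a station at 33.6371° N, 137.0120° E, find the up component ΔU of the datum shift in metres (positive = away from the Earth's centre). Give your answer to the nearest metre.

ΔU = 783 m

At φ = 33.6371°, λ = 137.0120°: sin φ = 0.553931, cos φ = 0.832563, sin λ = 0.681845, cos λ = -0.731497.
ΔU = cos φ cos λ·ΔX + cos φ sin λ·ΔY + sin φ·ΔZ = (0.832563)(-0.731497)(-248) + (0.832563)(0.681845)(552) + (0.553931)(576) = 783.46 m.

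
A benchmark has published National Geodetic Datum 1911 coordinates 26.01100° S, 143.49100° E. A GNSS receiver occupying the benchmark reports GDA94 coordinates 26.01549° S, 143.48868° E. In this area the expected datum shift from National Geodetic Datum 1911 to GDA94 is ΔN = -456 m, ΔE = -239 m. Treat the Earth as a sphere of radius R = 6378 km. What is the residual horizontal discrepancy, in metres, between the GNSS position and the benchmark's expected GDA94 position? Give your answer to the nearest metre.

44 m

Observed coordinate differences: Δφ = -0.00449°, Δλ = -0.00232°.
Converting to metres (1° lat = 111317 m, cos φ = 0.898710): observed ΔN = -499.8 m, observed ΔE = -232.1 m.
Subtracting the expected shift leaves a residual of -499.8 − (-456) = -43.8 m north and -232.1 − (-239) = 6.9 m east.
Residual distance = √((-43.8)² + 6.9²) = 44.4 m.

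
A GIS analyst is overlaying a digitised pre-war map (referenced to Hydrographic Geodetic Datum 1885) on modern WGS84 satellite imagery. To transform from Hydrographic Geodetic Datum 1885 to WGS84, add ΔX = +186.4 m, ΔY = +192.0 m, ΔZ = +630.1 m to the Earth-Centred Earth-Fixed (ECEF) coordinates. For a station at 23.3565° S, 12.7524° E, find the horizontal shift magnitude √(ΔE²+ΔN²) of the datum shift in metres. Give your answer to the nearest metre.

683 m

At φ = -23.3565°, λ = 12.7524°: sin φ = -0.396451, cos φ = 0.918056, sin λ = 0.220738, cos λ = 0.975333.
ΔE = −sin λ·ΔX + cos λ·ΔY = −(0.220738)·(186.4) + (0.975333)·(192.0) = 146.12 m.
ΔN = −sin φ cos λ·ΔX − sin φ sin λ·ΔY + cos φ·ΔZ = −(-0.396451)(0.975333)(186.4) − (-0.396451)(0.220738)(192.0) + (0.918056)(630.1) = 667.34 m.
Horizontal magnitude = √(ΔE² + ΔN²) = √(146.12² + 667.34²) = 683.15 m.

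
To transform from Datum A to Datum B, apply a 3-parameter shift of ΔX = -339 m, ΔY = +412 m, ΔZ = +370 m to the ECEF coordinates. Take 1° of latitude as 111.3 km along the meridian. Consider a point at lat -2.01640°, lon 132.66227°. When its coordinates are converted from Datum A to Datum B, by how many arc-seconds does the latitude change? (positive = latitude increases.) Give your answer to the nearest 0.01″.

sin φ = -0.035186, cos φ = 0.999381, sin λ = 0.735361, cos λ = -0.677676.
North component: ΔN = −sin φ cos λ·ΔX − sin φ sin λ·ΔY + cos φ·ΔZ = −(-0.035186)(-0.677676)(-339) − (-0.035186)(0.735361)(412) + (0.999381)(370) = 388.51 m.
1° of latitude spans 111300 m, so Δφ = 388.51 / 111300 × 3600 = 12.566″.

Δφ = 12.57″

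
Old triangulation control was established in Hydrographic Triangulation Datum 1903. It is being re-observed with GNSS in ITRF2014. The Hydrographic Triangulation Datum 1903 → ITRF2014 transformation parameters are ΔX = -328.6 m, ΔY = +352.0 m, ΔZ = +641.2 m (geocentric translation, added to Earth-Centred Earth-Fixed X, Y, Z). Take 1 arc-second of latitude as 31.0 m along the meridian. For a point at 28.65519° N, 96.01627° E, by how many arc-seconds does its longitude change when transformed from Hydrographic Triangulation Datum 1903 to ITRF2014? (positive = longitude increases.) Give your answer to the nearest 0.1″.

sin φ = 0.479537, cos φ = 0.877521, sin λ = 0.994492, cos λ = -0.104811.
East component: ΔE = −sin λ·ΔX + cos λ·ΔY = −(0.994492)(-328.6) + (-0.104811)(352.0) = 289.90 m.
1° of latitude spans 3600 × 31.00 = 111600 m; at latitude φ, 1° of longitude spans that × cos φ = 97931.4 m, so Δλ = 289.90 / 97931.4 × 3600 = 10.657″.

Δλ = 10.7″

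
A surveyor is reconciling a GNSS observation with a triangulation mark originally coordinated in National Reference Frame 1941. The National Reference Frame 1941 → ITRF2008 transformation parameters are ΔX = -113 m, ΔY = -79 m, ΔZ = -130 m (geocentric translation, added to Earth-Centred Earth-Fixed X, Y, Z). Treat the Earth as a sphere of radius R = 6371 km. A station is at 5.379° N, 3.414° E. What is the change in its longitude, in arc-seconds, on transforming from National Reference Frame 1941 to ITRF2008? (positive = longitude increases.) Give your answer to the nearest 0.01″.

Δλ = -2.35″

sin φ = 0.093743, cos φ = 0.995596, sin λ = 0.059550, cos λ = 0.998225.
East component: ΔE = −sin λ·ΔX + cos λ·ΔY = −(0.059550)(-113) + (0.998225)(-79) = -72.13 m.
1° of latitude spans πR/180 = 111195 m; at latitude φ, 1° of longitude spans that × cos φ = 110705.3 m, so Δλ = -72.13 / 110705.3 × 3600 = -2.346″.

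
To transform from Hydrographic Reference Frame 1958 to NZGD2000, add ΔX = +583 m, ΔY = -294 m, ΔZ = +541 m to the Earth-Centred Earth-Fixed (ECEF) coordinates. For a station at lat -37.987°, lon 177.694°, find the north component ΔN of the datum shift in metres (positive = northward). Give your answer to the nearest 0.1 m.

The local north axis is (−sin φ cos λ, −sin φ sin λ, cos φ), giving ΔN = -358.536 − 7.281 + 426.389 = 60.57 m.

ΔN = 60.6 m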